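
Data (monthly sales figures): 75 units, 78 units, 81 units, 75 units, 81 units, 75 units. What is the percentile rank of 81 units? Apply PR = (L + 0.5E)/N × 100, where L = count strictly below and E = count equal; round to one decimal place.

N = 6.
Strictly below 81: 4. Equal to 81: 2.
PR = (4 + 0.5·2)/6 × 100 = 83.3

83.3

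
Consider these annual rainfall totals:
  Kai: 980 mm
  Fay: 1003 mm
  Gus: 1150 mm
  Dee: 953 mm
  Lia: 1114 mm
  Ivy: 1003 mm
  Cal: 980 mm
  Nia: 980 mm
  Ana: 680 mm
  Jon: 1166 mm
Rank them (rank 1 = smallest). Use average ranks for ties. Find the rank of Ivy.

Sorted (ascending): 680, 953, 980, 980, 980, 1003, 1003, 1114, 1150, 1166
The 3 values of 980 occupy positions 3–5 → average rank 4.
The 2 values of 1003 occupy positions 6–7 → average rank (6+7)/2 = 6.5.
Ivy has value 1003 mm → rank 6.5.

6.5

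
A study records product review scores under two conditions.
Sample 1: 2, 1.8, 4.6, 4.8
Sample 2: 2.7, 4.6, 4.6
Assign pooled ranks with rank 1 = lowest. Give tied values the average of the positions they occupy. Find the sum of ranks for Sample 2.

Sorted (ascending): 1.8, 2, 2.7, 4.6, 4.6, 4.6, 4.8
The 3 values of 4.6 occupy positions 4–6 → average rank 5.
Sample 2 values → pooled ranks: 2.7→3, 4.6→5, 4.6→5
Rank sum = 3 + 5 + 5 = 13

13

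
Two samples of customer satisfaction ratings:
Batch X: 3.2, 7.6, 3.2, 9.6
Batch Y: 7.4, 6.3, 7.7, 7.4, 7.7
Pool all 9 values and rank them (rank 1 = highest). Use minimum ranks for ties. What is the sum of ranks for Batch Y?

Sorted (descending): 9.6, 7.7, 7.7, 7.6, 7.4, 7.4, 6.3, 3.2, 3.2
The 2 values of 7.7 occupy positions 2–3 → each gets rank 2.
The 2 values of 7.4 occupy positions 5–6 → each gets rank 5.
The 2 values of 3.2 occupy positions 8–9 → each gets rank 8.
Batch Y values → pooled ranks: 7.4→5, 6.3→7, 7.7→2, 7.4→5, 7.7→2
Rank sum = 5 + 7 + 2 + 5 + 2 = 21

21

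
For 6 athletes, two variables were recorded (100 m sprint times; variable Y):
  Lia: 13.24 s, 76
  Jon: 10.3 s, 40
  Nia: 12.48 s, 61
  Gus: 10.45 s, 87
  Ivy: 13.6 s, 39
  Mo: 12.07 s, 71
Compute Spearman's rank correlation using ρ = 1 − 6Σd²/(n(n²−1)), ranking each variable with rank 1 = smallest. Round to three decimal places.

Ranks of variable 1: 5, 1, 4, 2, 6, 3
Ranks of variable 2: 5, 2, 3, 6, 1, 4
d = r₁ − r₂: 0, -1, 1, -4, 5, -1
d²: 0, 1, 1, 16, 25, 1; Σd² = 44
ρ = 1 − 6·44/(6·35) = 1 − 264/210 = -0.257

-0.257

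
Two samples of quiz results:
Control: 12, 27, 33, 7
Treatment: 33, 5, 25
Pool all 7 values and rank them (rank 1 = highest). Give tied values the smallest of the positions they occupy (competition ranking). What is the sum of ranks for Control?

15

Sorted (descending): 33, 33, 27, 25, 12, 7, 5
The 2 values of 33 occupy positions 1–2 → each gets rank 1.
Control values → pooled ranks: 12→5, 27→3, 33→1, 7→6
Rank sum = 5 + 3 + 1 + 6 = 15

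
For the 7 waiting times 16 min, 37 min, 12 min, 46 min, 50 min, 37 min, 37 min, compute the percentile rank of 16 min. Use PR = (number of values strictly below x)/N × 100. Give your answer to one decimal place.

N = 7.
Strictly below 16: 1. Equal to 16: 1.
PR = 1/7 × 100 = 14.3

14.3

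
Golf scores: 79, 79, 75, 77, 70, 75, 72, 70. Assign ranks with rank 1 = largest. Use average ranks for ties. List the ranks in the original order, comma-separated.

Sorted (descending): 79, 79, 77, 75, 75, 72, 70, 70
The 2 values of 79 occupy positions 1–2 → average rank (1+2)/2 = 1.5.
The 2 values of 75 occupy positions 4–5 → average rank (4+5)/2 = 4.5.
The 2 values of 70 occupy positions 7–8 → average rank (7+8)/2 = 7.5.

1.5, 1.5, 4.5, 3, 7.5, 4.5, 6, 7.5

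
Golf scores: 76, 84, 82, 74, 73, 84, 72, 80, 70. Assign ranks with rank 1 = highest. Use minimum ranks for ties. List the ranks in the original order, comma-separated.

5, 1, 3, 6, 7, 1, 8, 4, 9

Sorted (descending): 84, 84, 82, 80, 76, 74, 73, 72, 70
The 2 values of 84 occupy positions 1–2 → each gets rank 1.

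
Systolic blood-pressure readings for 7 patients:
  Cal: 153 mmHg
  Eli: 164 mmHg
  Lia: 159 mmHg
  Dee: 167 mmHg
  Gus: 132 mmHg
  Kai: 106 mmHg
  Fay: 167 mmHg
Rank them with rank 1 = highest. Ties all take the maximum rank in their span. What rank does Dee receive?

Sorted (descending): 167, 167, 164, 159, 153, 132, 106
The 2 values of 167 occupy positions 1–2 → each gets rank 2.
Dee has value 167 mmHg → rank 2.

2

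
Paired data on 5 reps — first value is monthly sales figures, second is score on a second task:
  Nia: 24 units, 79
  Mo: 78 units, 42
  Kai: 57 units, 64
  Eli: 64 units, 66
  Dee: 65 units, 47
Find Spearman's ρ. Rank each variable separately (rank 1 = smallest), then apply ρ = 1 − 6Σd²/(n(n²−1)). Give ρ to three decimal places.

-0.900

Ranks of variable 1: 1, 5, 2, 3, 4
Ranks of variable 2: 5, 1, 3, 4, 2
d = r₁ − r₂: -4, 4, -1, -1, 2
d²: 16, 16, 1, 1, 4; Σd² = 38
ρ = 1 − 6·38/(5·24) = 1 − 228/120 = -0.900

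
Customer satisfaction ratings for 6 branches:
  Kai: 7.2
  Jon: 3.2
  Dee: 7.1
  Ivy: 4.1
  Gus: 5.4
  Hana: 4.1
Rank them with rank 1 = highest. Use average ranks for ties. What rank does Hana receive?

Sorted (descending): 7.2, 7.1, 5.4, 4.1, 4.1, 3.2
The 2 values of 4.1 occupy positions 4–5 → average rank (4+5)/2 = 4.5.
Hana has value 4.1 → rank 4.5.

4.5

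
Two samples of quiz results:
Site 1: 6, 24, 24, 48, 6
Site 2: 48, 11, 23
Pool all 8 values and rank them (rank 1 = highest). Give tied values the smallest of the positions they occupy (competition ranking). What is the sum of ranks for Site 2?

12

Sorted (descending): 48, 48, 24, 24, 23, 11, 6, 6
The 2 values of 48 occupy positions 1–2 → each gets rank 1.
The 2 values of 24 occupy positions 3–4 → each gets rank 3.
The 2 values of 6 occupy positions 7–8 → each gets rank 7.
Site 2 values → pooled ranks: 48→1, 11→6, 23→5
Rank sum = 1 + 6 + 5 = 12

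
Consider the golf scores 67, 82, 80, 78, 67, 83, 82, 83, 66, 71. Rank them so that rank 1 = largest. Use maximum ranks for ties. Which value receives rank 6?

78

Sorted (descending): 83, 83, 82, 82, 80, 78, 71, 67, 67, 66
The 2 values of 83 occupy positions 1–2 → each gets rank 2.
The 2 values of 82 occupy positions 3–4 → each gets rank 4.
The 2 values of 67 occupy positions 8–9 → each gets rank 9.
Rank 6 → value 78.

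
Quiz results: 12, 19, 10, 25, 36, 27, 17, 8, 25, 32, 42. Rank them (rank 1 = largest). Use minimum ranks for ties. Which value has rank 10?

10

Sorted (descending): 42, 36, 32, 27, 25, 25, 19, 17, 12, 10, 8
The 2 values of 25 occupy positions 5–6 → each gets rank 5.
Rank 10 → value 10.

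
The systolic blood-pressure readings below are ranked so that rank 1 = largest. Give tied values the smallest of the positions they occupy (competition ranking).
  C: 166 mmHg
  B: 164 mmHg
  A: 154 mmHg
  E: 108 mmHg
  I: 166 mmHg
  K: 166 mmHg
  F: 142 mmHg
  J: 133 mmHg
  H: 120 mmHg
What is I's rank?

Sorted (descending): 166, 166, 166, 164, 154, 142, 133, 120, 108
The 3 values of 166 occupy positions 1–3 → each gets rank 1.
I has value 166 mmHg → rank 1.

1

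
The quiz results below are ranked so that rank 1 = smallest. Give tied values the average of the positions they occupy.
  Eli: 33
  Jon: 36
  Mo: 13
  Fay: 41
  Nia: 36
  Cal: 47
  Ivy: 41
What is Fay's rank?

Sorted (ascending): 13, 33, 36, 36, 41, 41, 47
The 2 values of 36 occupy positions 3–4 → average rank (3+4)/2 = 3.5.
The 2 values of 41 occupy positions 5–6 → average rank (5+6)/2 = 5.5.
Fay has value 41 → rank 5.5.

5.5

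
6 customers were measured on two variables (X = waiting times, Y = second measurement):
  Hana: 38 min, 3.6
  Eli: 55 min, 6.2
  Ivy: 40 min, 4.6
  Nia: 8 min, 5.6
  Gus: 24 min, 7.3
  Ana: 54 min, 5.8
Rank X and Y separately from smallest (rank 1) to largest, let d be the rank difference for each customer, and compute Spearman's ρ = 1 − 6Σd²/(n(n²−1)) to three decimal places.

Ranks of variable 1: 3, 6, 4, 1, 2, 5
Ranks of variable 2: 1, 5, 2, 3, 6, 4
d = r₁ − r₂: 2, 1, 2, -2, -4, 1
d²: 4, 1, 4, 4, 16, 1; Σd² = 30
ρ = 1 − 6·30/(6·35) = 1 − 180/210 = 0.143

0.143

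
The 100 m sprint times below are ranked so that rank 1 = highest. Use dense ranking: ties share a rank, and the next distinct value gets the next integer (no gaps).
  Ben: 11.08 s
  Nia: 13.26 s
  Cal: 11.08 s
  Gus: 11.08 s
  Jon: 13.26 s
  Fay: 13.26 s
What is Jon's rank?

Sorted (descending): 13.26, 13.26, 13.26, 11.08, 11.08, 11.08
The 3 values of 13.26 share dense rank 1.
The 3 values of 11.08 share dense rank 2.
Jon has value 13.26 s → rank 1.

1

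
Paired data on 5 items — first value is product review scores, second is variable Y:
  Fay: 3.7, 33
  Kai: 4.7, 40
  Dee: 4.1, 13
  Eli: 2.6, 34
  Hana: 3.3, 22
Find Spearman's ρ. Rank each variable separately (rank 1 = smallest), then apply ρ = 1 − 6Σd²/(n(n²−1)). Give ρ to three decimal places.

Ranks of variable 1: 3, 5, 4, 1, 2
Ranks of variable 2: 3, 5, 1, 4, 2
d = r₁ − r₂: 0, 0, 3, -3, 0
d²: 0, 0, 9, 9, 0; Σd² = 18
ρ = 1 − 6·18/(5·24) = 1 − 108/120 = 0.100

0.100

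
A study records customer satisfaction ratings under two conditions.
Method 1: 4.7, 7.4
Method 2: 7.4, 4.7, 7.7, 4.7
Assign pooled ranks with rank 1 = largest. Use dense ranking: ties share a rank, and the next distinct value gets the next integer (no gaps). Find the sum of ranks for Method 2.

9

Sorted (descending): 7.7, 7.4, 7.4, 4.7, 4.7, 4.7
The 2 values of 7.4 share dense rank 2.
The 3 values of 4.7 share dense rank 3.
Remaining distinct values take the next consecutive integers.
Method 2 values → pooled ranks: 7.4→2, 4.7→3, 7.7→1, 4.7→3
Rank sum = 2 + 3 + 1 + 3 = 9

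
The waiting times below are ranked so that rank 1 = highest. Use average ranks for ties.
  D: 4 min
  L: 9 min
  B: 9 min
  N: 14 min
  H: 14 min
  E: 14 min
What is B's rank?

4.5

Sorted (descending): 14, 14, 14, 9, 9, 4
The 3 values of 14 occupy positions 1–3 → average rank 2.
The 2 values of 9 occupy positions 4–5 → average rank (4+5)/2 = 4.5.
B has value 9 min → rank 4.5.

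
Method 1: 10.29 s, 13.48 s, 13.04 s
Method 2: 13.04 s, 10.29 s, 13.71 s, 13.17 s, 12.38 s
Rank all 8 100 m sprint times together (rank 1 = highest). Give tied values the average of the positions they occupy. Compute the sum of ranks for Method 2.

Sorted (descending): 13.71, 13.48, 13.17, 13.04, 13.04, 12.38, 10.29, 10.29
The 2 values of 13.04 occupy positions 4–5 → average rank (4+5)/2 = 4.5.
The 2 values of 10.29 occupy positions 7–8 → average rank (7+8)/2 = 7.5.
Method 2 values → pooled ranks: 13.04→4.5, 10.29→7.5, 13.71→1, 13.17→3, 12.38→6
Rank sum = 4.5 + 7.5 + 1 + 3 + 6 = 22

22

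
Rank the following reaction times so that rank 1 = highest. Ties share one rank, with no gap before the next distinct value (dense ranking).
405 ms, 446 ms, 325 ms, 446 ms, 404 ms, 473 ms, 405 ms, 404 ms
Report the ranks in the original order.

Sorted (descending): 473, 446, 446, 405, 405, 404, 404, 325
The 2 values of 446 share dense rank 2.
The 2 values of 405 share dense rank 3.
The 2 values of 404 share dense rank 4.
Remaining distinct values take the next consecutive integers.

3, 2, 5, 2, 4, 1, 3, 4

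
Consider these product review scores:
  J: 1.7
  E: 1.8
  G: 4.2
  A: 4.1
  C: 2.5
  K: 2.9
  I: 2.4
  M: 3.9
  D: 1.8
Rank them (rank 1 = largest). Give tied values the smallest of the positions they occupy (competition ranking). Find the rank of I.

6

Sorted (descending): 4.2, 4.1, 3.9, 2.9, 2.5, 2.4, 1.8, 1.8, 1.7
The 2 values of 1.8 occupy positions 7–8 → each gets rank 7.
I has value 2.4 → rank 6.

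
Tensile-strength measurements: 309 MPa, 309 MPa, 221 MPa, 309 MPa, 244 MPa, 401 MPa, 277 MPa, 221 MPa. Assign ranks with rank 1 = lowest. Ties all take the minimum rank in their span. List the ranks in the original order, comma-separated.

Sorted (ascending): 221, 221, 244, 277, 309, 309, 309, 401
The 2 values of 221 occupy positions 1–2 → each gets rank 1.
The 3 values of 309 occupy positions 5–7 → each gets rank 5.

5, 5, 1, 5, 3, 8, 4, 1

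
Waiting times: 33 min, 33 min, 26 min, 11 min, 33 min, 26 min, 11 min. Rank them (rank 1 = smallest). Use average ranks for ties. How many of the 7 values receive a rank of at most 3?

2

Sorted (ascending): 11, 11, 26, 26, 33, 33, 33
The 2 values of 11 occupy positions 1–2 → average rank (1+2)/2 = 1.5.
The 2 values of 26 occupy positions 3–4 → average rank (3+4)/2 = 3.5.
The 3 values of 33 occupy positions 5–7 → average rank 6.
Ranks ≤ 3: {1.5, 1.5} → 2 values.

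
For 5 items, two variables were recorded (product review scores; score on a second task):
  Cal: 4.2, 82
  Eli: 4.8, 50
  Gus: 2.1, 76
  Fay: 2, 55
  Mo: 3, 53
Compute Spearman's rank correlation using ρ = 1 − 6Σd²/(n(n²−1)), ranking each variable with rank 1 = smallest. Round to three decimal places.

Ranks of variable 1: 4, 5, 2, 1, 3
Ranks of variable 2: 5, 1, 4, 3, 2
d = r₁ − r₂: -1, 4, -2, -2, 1
d²: 1, 16, 4, 4, 1; Σd² = 26
ρ = 1 − 6·26/(5·24) = 1 − 156/120 = -0.300

-0.300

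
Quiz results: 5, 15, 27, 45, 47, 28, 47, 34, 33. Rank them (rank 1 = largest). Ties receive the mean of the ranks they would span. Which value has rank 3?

45

Sorted (descending): 47, 47, 45, 34, 33, 28, 27, 15, 5
The 2 values of 47 occupy positions 1–2 → average rank (1+2)/2 = 1.5.
Rank 3 → value 45.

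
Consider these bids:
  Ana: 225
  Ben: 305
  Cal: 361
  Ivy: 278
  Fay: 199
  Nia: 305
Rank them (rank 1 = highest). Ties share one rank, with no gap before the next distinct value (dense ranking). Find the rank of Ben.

2

Sorted (descending): 361, 305, 305, 278, 225, 199
The 2 values of 305 share dense rank 2.
Remaining distinct values take the next consecutive integers.
Ben has value 305 → rank 2.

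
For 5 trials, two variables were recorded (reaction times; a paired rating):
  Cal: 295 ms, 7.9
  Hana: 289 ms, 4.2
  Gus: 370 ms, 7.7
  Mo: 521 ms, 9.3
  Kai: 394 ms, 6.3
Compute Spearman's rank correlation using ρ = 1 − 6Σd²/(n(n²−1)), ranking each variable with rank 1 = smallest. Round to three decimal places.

Ranks of variable 1: 2, 1, 3, 5, 4
Ranks of variable 2: 4, 1, 3, 5, 2
d = r₁ − r₂: -2, 0, 0, 0, 2
d²: 4, 0, 0, 0, 4; Σd² = 8
ρ = 1 − 6·8/(5·24) = 1 − 48/120 = 0.600

0.600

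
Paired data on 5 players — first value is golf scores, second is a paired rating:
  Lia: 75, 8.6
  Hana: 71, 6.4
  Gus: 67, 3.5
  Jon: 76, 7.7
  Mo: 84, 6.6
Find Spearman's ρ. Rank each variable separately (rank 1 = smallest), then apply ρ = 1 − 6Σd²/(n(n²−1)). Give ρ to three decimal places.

Ranks of variable 1: 3, 2, 1, 4, 5
Ranks of variable 2: 5, 2, 1, 4, 3
d = r₁ − r₂: -2, 0, 0, 0, 2
d²: 4, 0, 0, 0, 4; Σd² = 8
ρ = 1 − 6·8/(5·24) = 1 − 48/120 = 0.600

0.600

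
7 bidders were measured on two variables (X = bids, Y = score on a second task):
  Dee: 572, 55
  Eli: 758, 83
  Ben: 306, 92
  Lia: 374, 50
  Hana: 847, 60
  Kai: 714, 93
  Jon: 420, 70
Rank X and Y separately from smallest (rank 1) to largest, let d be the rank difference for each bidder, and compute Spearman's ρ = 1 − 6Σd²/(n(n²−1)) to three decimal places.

Ranks of variable 1: 4, 6, 1, 2, 7, 5, 3
Ranks of variable 2: 2, 5, 6, 1, 3, 7, 4
d = r₁ − r₂: 2, 1, -5, 1, 4, -2, -1
d²: 4, 1, 25, 1, 16, 4, 1; Σd² = 52
ρ = 1 − 6·52/(7·48) = 1 − 312/336 = 0.071

0.071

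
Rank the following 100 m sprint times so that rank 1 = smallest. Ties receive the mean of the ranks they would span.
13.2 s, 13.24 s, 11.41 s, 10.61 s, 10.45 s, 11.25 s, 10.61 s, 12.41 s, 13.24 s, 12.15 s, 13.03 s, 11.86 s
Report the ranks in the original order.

10, 11.5, 5, 2.5, 1, 4, 2.5, 8, 11.5, 7, 9, 6

Sorted (ascending): 10.45, 10.61, 10.61, 11.25, 11.41, 11.86, 12.15, 12.41, 13.03, 13.2, 13.24, 13.24
The 2 values of 10.61 occupy positions 2–3 → average rank (2+3)/2 = 2.5.
The 2 values of 13.24 occupy positions 11–12 → average rank (11+12)/2 = 11.5.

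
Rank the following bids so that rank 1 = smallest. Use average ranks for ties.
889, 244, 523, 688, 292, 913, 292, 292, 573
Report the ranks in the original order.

8, 1, 5, 7, 3, 9, 3, 3, 6

Sorted (ascending): 244, 292, 292, 292, 523, 573, 688, 889, 913
The 3 values of 292 occupy positions 2–4 → average rank 3.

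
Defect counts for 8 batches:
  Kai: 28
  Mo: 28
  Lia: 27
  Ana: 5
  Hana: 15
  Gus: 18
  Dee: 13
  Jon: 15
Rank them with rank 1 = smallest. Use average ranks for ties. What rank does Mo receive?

7.5

Sorted (ascending): 5, 13, 15, 15, 18, 27, 28, 28
The 2 values of 15 occupy positions 3–4 → average rank (3+4)/2 = 3.5.
The 2 values of 28 occupy positions 7–8 → average rank (7+8)/2 = 7.5.
Mo has value 28 → rank 7.5.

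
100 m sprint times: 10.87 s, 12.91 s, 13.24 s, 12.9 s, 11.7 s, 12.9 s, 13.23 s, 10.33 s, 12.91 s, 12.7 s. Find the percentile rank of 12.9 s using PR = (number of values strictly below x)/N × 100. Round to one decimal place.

40.0

N = 10.
Strictly below 12.9: 4. Equal to 12.9: 2.
PR = 4/10 × 100 = 40.0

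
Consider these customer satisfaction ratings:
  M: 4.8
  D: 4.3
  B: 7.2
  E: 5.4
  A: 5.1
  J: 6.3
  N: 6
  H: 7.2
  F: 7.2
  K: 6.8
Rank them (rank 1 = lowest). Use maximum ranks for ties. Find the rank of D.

Sorted (ascending): 4.3, 4.8, 5.1, 5.4, 6, 6.3, 6.8, 7.2, 7.2, 7.2
The 3 values of 7.2 occupy positions 8–10 → each gets rank 10.
D has value 4.3 → rank 1.

1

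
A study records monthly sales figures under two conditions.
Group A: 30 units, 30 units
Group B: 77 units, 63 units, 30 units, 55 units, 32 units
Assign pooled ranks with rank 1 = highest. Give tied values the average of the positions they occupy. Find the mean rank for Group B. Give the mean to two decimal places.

3.20

Sorted (descending): 77, 63, 55, 32, 30, 30, 30
The 3 values of 30 occupy positions 5–7 → average rank 6.
Group B values → pooled ranks: 77→1, 63→2, 30→6, 55→3, 32→4
Mean rank = (1 + 2 + 6 + 3 + 4) / 5 = 3.20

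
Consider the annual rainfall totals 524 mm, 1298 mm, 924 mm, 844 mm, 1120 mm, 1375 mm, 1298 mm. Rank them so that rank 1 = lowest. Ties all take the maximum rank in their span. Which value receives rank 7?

1375

Sorted (ascending): 524, 844, 924, 1120, 1298, 1298, 1375
The 2 values of 1298 occupy positions 5–6 → each gets rank 6.
Rank 7 → value 1375.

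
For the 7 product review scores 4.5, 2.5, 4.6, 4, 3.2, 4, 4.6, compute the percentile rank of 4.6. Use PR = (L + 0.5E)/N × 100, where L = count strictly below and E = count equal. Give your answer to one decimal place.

N = 7.
Strictly below 4.6: 5. Equal to 4.6: 2.
PR = (5 + 0.5·2)/7 × 100 = 85.7

85.7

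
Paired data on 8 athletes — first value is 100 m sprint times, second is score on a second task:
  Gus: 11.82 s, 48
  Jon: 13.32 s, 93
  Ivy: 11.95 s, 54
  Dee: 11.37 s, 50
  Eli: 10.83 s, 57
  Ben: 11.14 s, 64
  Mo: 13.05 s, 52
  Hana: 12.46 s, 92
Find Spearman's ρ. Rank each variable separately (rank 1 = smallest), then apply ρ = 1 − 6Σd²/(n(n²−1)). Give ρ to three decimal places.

0.286

Ranks of variable 1: 4, 8, 5, 3, 1, 2, 7, 6
Ranks of variable 2: 1, 8, 4, 2, 5, 6, 3, 7
d = r₁ − r₂: 3, 0, 1, 1, -4, -4, 4, -1
d²: 9, 0, 1, 1, 16, 16, 16, 1; Σd² = 60
ρ = 1 − 6·60/(8·63) = 1 − 360/504 = 0.286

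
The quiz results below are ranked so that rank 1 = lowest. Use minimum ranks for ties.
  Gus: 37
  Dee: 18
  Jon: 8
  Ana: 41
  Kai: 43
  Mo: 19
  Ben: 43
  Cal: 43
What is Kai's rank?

6

Sorted (ascending): 8, 18, 19, 37, 41, 43, 43, 43
The 3 values of 43 occupy positions 6–8 → each gets rank 6.
Kai has value 43 → rank 6.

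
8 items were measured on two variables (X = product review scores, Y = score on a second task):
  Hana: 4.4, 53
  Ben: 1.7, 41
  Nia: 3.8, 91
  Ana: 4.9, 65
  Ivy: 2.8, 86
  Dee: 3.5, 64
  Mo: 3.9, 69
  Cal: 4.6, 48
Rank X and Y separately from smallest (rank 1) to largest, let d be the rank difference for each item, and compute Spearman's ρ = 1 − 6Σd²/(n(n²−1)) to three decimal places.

Ranks of variable 1: 6, 1, 4, 8, 2, 3, 5, 7
Ranks of variable 2: 3, 1, 8, 5, 7, 4, 6, 2
d = r₁ − r₂: 3, 0, -4, 3, -5, -1, -1, 5
d²: 9, 0, 16, 9, 25, 1, 1, 25; Σd² = 86
ρ = 1 − 6·86/(8·63) = 1 − 516/504 = -0.024

-0.024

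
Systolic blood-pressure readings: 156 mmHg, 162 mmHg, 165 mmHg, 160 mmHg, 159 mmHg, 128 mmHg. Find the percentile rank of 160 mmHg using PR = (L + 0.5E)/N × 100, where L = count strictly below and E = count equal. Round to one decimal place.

N = 6.
Strictly below 160: 3. Equal to 160: 1.
PR = (3 + 0.5·1)/6 × 100 = 58.3

58.3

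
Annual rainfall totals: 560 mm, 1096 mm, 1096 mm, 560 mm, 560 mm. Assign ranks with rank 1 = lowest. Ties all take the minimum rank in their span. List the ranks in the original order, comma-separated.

Sorted (ascending): 560, 560, 560, 1096, 1096
The 3 values of 560 occupy positions 1–3 → each gets rank 1.
The 2 values of 1096 occupy positions 4–5 → each gets rank 4.

1, 4, 4, 1, 1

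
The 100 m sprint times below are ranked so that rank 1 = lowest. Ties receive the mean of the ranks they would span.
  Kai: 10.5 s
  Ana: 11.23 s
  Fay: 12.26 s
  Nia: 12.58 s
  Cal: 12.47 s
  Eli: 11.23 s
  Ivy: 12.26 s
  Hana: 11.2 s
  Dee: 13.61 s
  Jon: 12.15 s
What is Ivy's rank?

6.5

Sorted (ascending): 10.5, 11.2, 11.23, 11.23, 12.15, 12.26, 12.26, 12.47, 12.58, 13.61
The 2 values of 11.23 occupy positions 3–4 → average rank (3+4)/2 = 3.5.
The 2 values of 12.26 occupy positions 6–7 → average rank (6+7)/2 = 6.5.
Ivy has value 12.26 s → rank 6.5.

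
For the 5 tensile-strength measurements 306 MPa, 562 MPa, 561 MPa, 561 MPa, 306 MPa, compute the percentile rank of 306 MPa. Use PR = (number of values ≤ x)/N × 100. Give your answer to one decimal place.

N = 5.
Strictly below 306: 0. Equal to 306: 2.
PR = 2/5 × 100 = 40.0

40.0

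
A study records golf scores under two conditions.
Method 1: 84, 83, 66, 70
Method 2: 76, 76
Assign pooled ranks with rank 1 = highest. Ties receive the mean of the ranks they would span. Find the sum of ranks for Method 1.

14

Sorted (descending): 84, 83, 76, 76, 70, 66
The 2 values of 76 occupy positions 3–4 → average rank (3+4)/2 = 3.5.
Method 1 values → pooled ranks: 84→1, 83→2, 66→6, 70→5
Rank sum = 1 + 2 + 6 + 5 = 14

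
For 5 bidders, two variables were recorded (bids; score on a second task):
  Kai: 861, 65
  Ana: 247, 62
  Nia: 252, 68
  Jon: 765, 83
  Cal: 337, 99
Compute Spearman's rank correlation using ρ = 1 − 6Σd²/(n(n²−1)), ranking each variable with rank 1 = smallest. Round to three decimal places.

Ranks of variable 1: 5, 1, 2, 4, 3
Ranks of variable 2: 2, 1, 3, 4, 5
d = r₁ − r₂: 3, 0, -1, 0, -2
d²: 9, 0, 1, 0, 4; Σd² = 14
ρ = 1 − 6·14/(5·24) = 1 − 84/120 = 0.300

0.300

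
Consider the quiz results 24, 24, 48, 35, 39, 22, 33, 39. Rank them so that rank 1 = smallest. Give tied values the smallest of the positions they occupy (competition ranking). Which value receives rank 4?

Sorted (ascending): 22, 24, 24, 33, 35, 39, 39, 48
The 2 values of 24 occupy positions 2–3 → each gets rank 2.
The 2 values of 39 occupy positions 6–7 → each gets rank 6.
Rank 4 → value 33.

33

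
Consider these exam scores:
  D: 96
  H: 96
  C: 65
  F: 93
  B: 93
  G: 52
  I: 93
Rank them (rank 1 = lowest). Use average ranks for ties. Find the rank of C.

Sorted (ascending): 52, 65, 93, 93, 93, 96, 96
The 3 values of 93 occupy positions 3–5 → average rank 4.
The 2 values of 96 occupy positions 6–7 → average rank (6+7)/2 = 6.5.
C has value 65 → rank 2.

2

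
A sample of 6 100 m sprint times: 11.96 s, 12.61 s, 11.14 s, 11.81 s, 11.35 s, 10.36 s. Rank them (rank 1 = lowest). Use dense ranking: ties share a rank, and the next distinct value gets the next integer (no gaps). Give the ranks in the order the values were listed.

Sorted (ascending): 10.36, 11.14, 11.35, 11.81, 11.96, 12.61
No ties — each value takes its position as its rank.

5, 6, 2, 4, 3, 1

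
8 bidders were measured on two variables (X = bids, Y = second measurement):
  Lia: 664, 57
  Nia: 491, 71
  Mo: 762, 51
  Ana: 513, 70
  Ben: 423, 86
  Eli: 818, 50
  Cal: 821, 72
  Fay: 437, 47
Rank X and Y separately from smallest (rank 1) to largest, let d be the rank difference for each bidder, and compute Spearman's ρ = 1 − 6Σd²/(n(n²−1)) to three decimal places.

Ranks of variable 1: 5, 3, 6, 4, 1, 7, 8, 2
Ranks of variable 2: 4, 6, 3, 5, 8, 2, 7, 1
d = r₁ − r₂: 1, -3, 3, -1, -7, 5, 1, 1
d²: 1, 9, 9, 1, 49, 25, 1, 1; Σd² = 96
ρ = 1 − 6·96/(8·63) = 1 − 576/504 = -0.143

-0.143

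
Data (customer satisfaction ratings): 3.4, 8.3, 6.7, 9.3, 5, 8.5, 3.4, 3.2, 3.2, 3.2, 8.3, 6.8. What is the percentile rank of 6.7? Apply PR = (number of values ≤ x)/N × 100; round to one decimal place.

N = 12.
Strictly below 6.7: 6. Equal to 6.7: 1.
PR = 7/12 × 100 = 58.3

58.3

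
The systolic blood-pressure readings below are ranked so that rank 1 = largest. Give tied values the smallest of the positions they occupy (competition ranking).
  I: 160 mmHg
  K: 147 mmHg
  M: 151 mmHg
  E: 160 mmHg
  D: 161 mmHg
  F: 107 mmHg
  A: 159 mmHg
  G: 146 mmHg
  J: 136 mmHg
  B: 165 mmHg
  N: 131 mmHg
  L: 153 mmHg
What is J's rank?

10

Sorted (descending): 165, 161, 160, 160, 159, 153, 151, 147, 146, 136, 131, 107
The 2 values of 160 occupy positions 3–4 → each gets rank 3.
J has value 136 mmHg → rank 10.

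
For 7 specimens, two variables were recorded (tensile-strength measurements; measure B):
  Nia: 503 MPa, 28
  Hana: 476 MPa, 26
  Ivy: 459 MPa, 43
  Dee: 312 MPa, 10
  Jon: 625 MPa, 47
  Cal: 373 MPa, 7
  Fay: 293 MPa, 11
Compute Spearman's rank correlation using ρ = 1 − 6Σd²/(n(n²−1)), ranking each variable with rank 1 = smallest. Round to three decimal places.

0.750

Ranks of variable 1: 6, 5, 4, 2, 7, 3, 1
Ranks of variable 2: 5, 4, 6, 2, 7, 1, 3
d = r₁ − r₂: 1, 1, -2, 0, 0, 2, -2
d²: 1, 1, 4, 0, 0, 4, 4; Σd² = 14
ρ = 1 − 6·14/(7·48) = 1 − 84/336 = 0.750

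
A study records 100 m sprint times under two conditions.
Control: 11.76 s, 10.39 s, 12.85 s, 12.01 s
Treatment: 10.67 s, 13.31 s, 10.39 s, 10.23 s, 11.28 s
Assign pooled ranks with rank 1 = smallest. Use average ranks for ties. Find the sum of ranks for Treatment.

21.5

Sorted (ascending): 10.23, 10.39, 10.39, 10.67, 11.28, 11.76, 12.01, 12.85, 13.31
The 2 values of 10.39 occupy positions 2–3 → average rank (2+3)/2 = 2.5.
Treatment values → pooled ranks: 10.67→4, 13.31→9, 10.39→2.5, 10.23→1, 11.28→5
Rank sum = 4 + 9 + 2.5 + 1 + 5 = 21.5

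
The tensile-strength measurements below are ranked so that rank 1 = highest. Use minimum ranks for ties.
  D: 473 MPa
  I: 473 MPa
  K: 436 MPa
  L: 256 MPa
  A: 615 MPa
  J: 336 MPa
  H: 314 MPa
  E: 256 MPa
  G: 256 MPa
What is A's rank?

Sorted (descending): 615, 473, 473, 436, 336, 314, 256, 256, 256
The 2 values of 473 occupy positions 2–3 → each gets rank 2.
The 3 values of 256 occupy positions 7–9 → each gets rank 7.
A has value 615 MPa → rank 1.

1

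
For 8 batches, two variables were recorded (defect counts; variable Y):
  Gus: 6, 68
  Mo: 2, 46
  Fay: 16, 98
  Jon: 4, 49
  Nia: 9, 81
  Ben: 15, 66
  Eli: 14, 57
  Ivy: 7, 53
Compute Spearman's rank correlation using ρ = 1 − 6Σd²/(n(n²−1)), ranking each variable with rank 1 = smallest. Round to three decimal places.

Ranks of variable 1: 3, 1, 8, 2, 5, 7, 6, 4
Ranks of variable 2: 6, 1, 8, 2, 7, 5, 4, 3
d = r₁ − r₂: -3, 0, 0, 0, -2, 2, 2, 1
d²: 9, 0, 0, 0, 4, 4, 4, 1; Σd² = 22
ρ = 1 − 6·22/(8·63) = 1 − 132/504 = 0.738

0.738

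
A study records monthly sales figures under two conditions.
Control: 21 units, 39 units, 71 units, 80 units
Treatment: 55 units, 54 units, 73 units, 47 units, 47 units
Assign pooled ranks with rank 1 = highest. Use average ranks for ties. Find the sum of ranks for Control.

Sorted (descending): 80, 73, 71, 55, 54, 47, 47, 39, 21
The 2 values of 47 occupy positions 6–7 → average rank (6+7)/2 = 6.5.
Control values → pooled ranks: 21→9, 39→8, 71→3, 80→1
Rank sum = 9 + 8 + 3 + 1 = 21

21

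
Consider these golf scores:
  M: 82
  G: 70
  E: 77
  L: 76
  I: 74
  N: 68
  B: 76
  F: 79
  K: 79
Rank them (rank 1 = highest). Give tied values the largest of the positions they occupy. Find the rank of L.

Sorted (descending): 82, 79, 79, 77, 76, 76, 74, 70, 68
The 2 values of 79 occupy positions 2–3 → each gets rank 3.
The 2 values of 76 occupy positions 5–6 → each gets rank 6.
L has value 76 → rank 6.

6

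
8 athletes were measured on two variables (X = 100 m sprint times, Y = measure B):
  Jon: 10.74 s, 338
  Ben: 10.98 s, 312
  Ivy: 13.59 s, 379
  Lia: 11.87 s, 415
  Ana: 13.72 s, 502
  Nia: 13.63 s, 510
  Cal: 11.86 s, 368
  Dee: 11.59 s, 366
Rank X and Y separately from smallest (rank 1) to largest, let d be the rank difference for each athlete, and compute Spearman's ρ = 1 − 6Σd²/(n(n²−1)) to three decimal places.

Ranks of variable 1: 1, 2, 6, 5, 8, 7, 4, 3
Ranks of variable 2: 2, 1, 5, 6, 7, 8, 4, 3
d = r₁ − r₂: -1, 1, 1, -1, 1, -1, 0, 0
d²: 1, 1, 1, 1, 1, 1, 0, 0; Σd² = 6
ρ = 1 − 6·6/(8·63) = 1 − 36/504 = 0.929

0.929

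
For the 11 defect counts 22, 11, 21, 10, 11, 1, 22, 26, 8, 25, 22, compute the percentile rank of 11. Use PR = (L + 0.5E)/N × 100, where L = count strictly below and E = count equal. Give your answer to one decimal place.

N = 11.
Strictly below 11: 3. Equal to 11: 2.
PR = (3 + 0.5·2)/11 × 100 = 36.4

36.4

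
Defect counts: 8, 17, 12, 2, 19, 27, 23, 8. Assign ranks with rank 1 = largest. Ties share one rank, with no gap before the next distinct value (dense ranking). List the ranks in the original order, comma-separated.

Sorted (descending): 27, 23, 19, 17, 12, 8, 8, 2
The 2 values of 8 share dense rank 6.
Remaining distinct values take the next consecutive integers.

6, 4, 5, 7, 3, 1, 2, 6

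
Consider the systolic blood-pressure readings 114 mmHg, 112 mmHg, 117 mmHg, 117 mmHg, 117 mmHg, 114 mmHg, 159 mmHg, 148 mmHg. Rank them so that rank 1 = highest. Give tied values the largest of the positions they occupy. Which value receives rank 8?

Sorted (descending): 159, 148, 117, 117, 117, 114, 114, 112
The 3 values of 117 occupy positions 3–5 → each gets rank 5.
The 2 values of 114 occupy positions 6–7 → each gets rank 7.
Rank 8 → value 112.

112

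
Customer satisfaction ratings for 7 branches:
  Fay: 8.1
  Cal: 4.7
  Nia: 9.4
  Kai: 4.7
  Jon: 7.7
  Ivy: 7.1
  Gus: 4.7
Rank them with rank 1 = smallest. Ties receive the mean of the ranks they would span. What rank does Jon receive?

5

Sorted (ascending): 4.7, 4.7, 4.7, 7.1, 7.7, 8.1, 9.4
The 3 values of 4.7 occupy positions 1–3 → average rank 2.
Jon has value 7.7 → rank 5.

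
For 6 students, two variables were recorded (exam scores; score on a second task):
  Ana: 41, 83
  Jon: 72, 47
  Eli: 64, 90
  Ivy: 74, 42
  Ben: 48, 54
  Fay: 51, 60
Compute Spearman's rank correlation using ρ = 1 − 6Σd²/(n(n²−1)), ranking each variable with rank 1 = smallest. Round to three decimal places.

-0.600

Ranks of variable 1: 1, 5, 4, 6, 2, 3
Ranks of variable 2: 5, 2, 6, 1, 3, 4
d = r₁ − r₂: -4, 3, -2, 5, -1, -1
d²: 16, 9, 4, 25, 1, 1; Σd² = 56
ρ = 1 − 6·56/(6·35) = 1 − 336/210 = -0.600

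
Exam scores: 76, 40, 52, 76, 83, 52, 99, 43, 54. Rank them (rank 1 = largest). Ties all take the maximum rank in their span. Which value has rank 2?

Sorted (descending): 99, 83, 76, 76, 54, 52, 52, 43, 40
The 2 values of 76 occupy positions 3–4 → each gets rank 4.
The 2 values of 52 occupy positions 6–7 → each gets rank 7.
Rank 2 → value 83.

83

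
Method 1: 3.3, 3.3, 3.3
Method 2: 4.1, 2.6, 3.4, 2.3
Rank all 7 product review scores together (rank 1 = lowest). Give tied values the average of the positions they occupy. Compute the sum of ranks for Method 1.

Sorted (ascending): 2.3, 2.6, 3.3, 3.3, 3.3, 3.4, 4.1
The 3 values of 3.3 occupy positions 3–5 → average rank 4.
Method 1 values → pooled ranks: 3.3→4, 3.3→4, 3.3→4
Rank sum = 4 + 4 + 4 = 12

12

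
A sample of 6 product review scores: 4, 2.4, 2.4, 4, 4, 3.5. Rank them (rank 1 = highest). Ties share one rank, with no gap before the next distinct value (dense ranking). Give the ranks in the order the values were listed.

1, 3, 3, 1, 1, 2

Sorted (descending): 4, 4, 4, 3.5, 2.4, 2.4
The 3 values of 4 share dense rank 1.
The 2 values of 2.4 share dense rank 3.
Remaining distinct values take the next consecutive integers.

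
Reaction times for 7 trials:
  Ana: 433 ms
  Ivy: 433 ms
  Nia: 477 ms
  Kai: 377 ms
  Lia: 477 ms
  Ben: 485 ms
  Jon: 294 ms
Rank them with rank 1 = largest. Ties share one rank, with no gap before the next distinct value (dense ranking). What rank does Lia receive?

Sorted (descending): 485, 477, 477, 433, 433, 377, 294
The 2 values of 477 share dense rank 2.
The 2 values of 433 share dense rank 3.
Remaining distinct values take the next consecutive integers.
Lia has value 477 ms → rank 2.

2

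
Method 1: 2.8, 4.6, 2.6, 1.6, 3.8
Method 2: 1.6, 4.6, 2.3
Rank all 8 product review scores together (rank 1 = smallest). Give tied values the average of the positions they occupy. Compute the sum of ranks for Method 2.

Sorted (ascending): 1.6, 1.6, 2.3, 2.6, 2.8, 3.8, 4.6, 4.6
The 2 values of 1.6 occupy positions 1–2 → average rank (1+2)/2 = 1.5.
The 2 values of 4.6 occupy positions 7–8 → average rank (7+8)/2 = 7.5.
Method 2 values → pooled ranks: 1.6→1.5, 4.6→7.5, 2.3→3
Rank sum = 1.5 + 7.5 + 3 = 12

12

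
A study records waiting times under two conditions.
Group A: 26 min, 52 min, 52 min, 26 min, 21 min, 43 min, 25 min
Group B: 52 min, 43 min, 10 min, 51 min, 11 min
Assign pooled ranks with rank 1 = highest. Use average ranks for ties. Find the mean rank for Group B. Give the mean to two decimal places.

6.90

Sorted (descending): 52, 52, 52, 51, 43, 43, 26, 26, 25, 21, 11, 10
The 3 values of 52 occupy positions 1–3 → average rank 2.
The 2 values of 43 occupy positions 5–6 → average rank (5+6)/2 = 5.5.
The 2 values of 26 occupy positions 7–8 → average rank (7+8)/2 = 7.5.
Group B values → pooled ranks: 52→2, 43→5.5, 10→12, 51→4, 11→11
Mean rank = (2 + 5.5 + 12 + 4 + 11) / 5 = 6.90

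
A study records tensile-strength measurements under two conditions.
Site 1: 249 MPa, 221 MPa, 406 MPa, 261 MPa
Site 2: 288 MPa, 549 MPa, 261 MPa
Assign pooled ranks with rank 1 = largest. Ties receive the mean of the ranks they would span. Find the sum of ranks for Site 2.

Sorted (descending): 549, 406, 288, 261, 261, 249, 221
The 2 values of 261 occupy positions 4–5 → average rank (4+5)/2 = 4.5.
Site 2 values → pooled ranks: 288→3, 549→1, 261→4.5
Rank sum = 3 + 1 + 4.5 = 8.5

8.5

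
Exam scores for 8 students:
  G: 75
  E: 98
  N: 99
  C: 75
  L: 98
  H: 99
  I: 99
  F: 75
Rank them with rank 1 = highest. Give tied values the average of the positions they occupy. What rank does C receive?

7

Sorted (descending): 99, 99, 99, 98, 98, 75, 75, 75
The 3 values of 99 occupy positions 1–3 → average rank 2.
The 2 values of 98 occupy positions 4–5 → average rank (4+5)/2 = 4.5.
The 3 values of 75 occupy positions 6–8 → average rank 7.
C has value 75 → rank 7.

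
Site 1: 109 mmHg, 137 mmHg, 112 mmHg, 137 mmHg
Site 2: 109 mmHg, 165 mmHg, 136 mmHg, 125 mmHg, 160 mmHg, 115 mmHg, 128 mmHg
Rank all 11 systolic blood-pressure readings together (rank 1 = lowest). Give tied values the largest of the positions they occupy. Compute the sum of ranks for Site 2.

45

Sorted (ascending): 109, 109, 112, 115, 125, 128, 136, 137, 137, 160, 165
The 2 values of 109 occupy positions 1–2 → each gets rank 2.
The 2 values of 137 occupy positions 8–9 → each gets rank 9.
Site 2 values → pooled ranks: 109→2, 165→11, 136→7, 125→5, 160→10, 115→4, 128→6
Rank sum = 2 + 11 + 7 + 5 + 10 + 4 + 6 = 45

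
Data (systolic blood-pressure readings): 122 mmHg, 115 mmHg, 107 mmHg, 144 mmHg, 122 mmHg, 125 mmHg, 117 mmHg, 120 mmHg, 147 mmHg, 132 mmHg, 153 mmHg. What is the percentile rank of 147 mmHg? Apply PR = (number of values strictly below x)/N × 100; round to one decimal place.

81.8

N = 11.
Strictly below 147: 9. Equal to 147: 1.
PR = 9/11 × 100 = 81.8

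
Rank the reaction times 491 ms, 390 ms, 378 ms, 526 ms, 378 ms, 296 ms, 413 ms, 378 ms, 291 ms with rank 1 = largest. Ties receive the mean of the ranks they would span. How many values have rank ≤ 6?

7

Sorted (descending): 526, 491, 413, 390, 378, 378, 378, 296, 291
The 3 values of 378 occupy positions 5–7 → average rank 6.
Ranks ≤ 6: {1, 2, 3, 4, 6, 6, 6} → 7 values.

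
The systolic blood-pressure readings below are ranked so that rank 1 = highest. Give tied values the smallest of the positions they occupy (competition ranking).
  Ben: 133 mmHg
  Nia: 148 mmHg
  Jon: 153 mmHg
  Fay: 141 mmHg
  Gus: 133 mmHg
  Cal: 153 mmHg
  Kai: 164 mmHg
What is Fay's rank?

Sorted (descending): 164, 153, 153, 148, 141, 133, 133
The 2 values of 153 occupy positions 2–3 → each gets rank 2.
The 2 values of 133 occupy positions 6–7 → each gets rank 6.
Fay has value 141 mmHg → rank 5.

5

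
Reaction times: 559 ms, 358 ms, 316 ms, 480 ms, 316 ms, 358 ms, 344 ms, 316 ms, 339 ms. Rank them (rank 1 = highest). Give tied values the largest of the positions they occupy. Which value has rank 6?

Sorted (descending): 559, 480, 358, 358, 344, 339, 316, 316, 316
The 2 values of 358 occupy positions 3–4 → each gets rank 4.
The 3 values of 316 occupy positions 7–9 → each gets rank 9.
Rank 6 → value 339.

339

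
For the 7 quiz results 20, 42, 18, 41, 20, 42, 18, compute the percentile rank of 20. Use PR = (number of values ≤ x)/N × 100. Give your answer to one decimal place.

N = 7.
Strictly below 20: 2. Equal to 20: 2.
PR = 4/7 × 100 = 57.1

57.1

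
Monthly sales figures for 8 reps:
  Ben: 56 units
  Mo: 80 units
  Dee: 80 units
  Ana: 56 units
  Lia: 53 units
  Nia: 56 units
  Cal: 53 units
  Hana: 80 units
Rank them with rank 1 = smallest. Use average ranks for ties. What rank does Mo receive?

Sorted (ascending): 53, 53, 56, 56, 56, 80, 80, 80
The 2 values of 53 occupy positions 1–2 → average rank (1+2)/2 = 1.5.
The 3 values of 56 occupy positions 3–5 → average rank 4.
The 3 values of 80 occupy positions 6–8 → average rank 7.
Mo has value 80 units → rank 7.

7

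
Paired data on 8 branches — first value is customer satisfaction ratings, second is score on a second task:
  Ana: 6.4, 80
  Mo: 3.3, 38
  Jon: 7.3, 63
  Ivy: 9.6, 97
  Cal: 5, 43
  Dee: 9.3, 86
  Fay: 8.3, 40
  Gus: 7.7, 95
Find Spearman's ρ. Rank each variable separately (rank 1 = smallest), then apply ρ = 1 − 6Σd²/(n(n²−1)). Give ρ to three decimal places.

0.690

Ranks of variable 1: 3, 1, 4, 8, 2, 7, 6, 5
Ranks of variable 2: 5, 1, 4, 8, 3, 6, 2, 7
d = r₁ − r₂: -2, 0, 0, 0, -1, 1, 4, -2
d²: 4, 0, 0, 0, 1, 1, 16, 4; Σd² = 26
ρ = 1 − 6·26/(8·63) = 1 − 156/504 = 0.690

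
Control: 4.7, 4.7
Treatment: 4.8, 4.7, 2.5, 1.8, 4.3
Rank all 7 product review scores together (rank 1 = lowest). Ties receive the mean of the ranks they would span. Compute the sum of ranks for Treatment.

18

Sorted (ascending): 1.8, 2.5, 4.3, 4.7, 4.7, 4.7, 4.8
The 3 values of 4.7 occupy positions 4–6 → average rank 5.
Treatment values → pooled ranks: 4.8→7, 4.7→5, 2.5→2, 1.8→1, 4.3→3
Rank sum = 7 + 5 + 2 + 1 + 3 = 18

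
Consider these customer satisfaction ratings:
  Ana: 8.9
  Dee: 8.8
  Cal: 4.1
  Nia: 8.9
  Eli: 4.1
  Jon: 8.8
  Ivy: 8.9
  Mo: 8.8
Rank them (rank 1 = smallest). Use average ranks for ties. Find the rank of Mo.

4

Sorted (ascending): 4.1, 4.1, 8.8, 8.8, 8.8, 8.9, 8.9, 8.9
The 2 values of 4.1 occupy positions 1–2 → average rank (1+2)/2 = 1.5.
The 3 values of 8.8 occupy positions 3–5 → average rank 4.
The 3 values of 8.9 occupy positions 6–8 → average rank 7.
Mo has value 8.8 → rank 4.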